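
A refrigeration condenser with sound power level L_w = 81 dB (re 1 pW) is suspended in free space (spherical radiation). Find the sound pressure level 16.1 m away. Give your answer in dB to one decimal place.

Free-field spherical radiation: L_p = L_w − 10·log₁₀(4π·r²), r = 16.1 m.
4π·r² = 3257 m², 10·log₁₀ of that is 35.129 dB.
L_p = 81 − 35.129 = 45.87 dB.

45.9 dB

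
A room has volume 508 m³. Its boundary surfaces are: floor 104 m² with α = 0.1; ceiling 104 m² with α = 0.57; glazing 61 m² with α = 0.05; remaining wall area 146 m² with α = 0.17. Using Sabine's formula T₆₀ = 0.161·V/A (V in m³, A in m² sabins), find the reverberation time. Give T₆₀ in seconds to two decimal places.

0.84 s

A = Σ Sᵢαᵢ = 104·0.1 + 104·0.57 + 61·0.05 + 146·0.17 = 97.55 m².
T₆₀ = 0.161·V/A = 0.161·508/97.55 = 0.838 s.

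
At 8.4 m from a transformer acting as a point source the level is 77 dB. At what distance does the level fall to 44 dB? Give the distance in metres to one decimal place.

375.2 m

The 33.0 dB drop corresponds to a distance ratio of 10^(33.0/20) for a point source.
r₂ = 8.4·10^((77−44)/20) = 8.4·10^(33.0/20) = 375.21 m.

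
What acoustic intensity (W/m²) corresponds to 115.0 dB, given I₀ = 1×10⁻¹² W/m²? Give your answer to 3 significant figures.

0.316 W/m²

I = I₀·10^(L/10) = 10⁻¹² × 10^(115.0/10) = 10^(-0.500).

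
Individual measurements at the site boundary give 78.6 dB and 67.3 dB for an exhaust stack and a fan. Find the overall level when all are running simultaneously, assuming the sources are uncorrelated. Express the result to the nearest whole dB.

79 dB

For uncorrelated sources the intensities add, so convert each level to linear form, sum, and take 10·log₁₀ of the total.
Σ 10^(L/10) = 10^(78.6/10) + 10^(67.3/10) = 7.781e+07.
L_total = 10·log₁₀(7.781e+07) = 78.91 dB.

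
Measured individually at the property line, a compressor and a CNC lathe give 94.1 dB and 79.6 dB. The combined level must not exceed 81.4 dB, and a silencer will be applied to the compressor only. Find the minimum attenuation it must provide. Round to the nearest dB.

17 dB

Fixed contribution from the other source: Σ 10^(L/10) = 10^(79.6/10) = 9.120e+07 (79.60 dB).
To meet 81.4 dB overall, the treated compressor may contribute at most 10^(81.4/10) − 9.120e+07 = 4.684e+07, i.e. 76.71 dB.
Required insertion loss = 94.1 − 76.71 = 17.39 dB.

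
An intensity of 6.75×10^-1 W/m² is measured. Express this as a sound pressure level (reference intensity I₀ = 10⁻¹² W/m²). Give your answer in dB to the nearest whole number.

L = 10·log₁₀(I/I₀) = 10·log₁₀(6.75×10^-1/10⁻¹²) = 10·log₁₀(6.75×10^11).
L = 10·(0.8293 + 11) = 118.29 dB.

118 dB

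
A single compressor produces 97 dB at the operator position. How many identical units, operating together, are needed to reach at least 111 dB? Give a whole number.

26

The shortfall is 111 − 97 = 14.0 dB, and N units add 10·log₁₀ N, so need 10·log₁₀ N ≥ 14.0.
N ≥ 10^(14.0/10) = 25.119, so N = 26.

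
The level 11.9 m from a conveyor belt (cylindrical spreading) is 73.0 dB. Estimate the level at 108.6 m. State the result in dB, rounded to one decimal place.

For a line source, L₂ = L₁ − 10·log₁₀(r₂/r₁).
L₂ = 73.0 − 10·log₁₀(108.6/11.9) = 73.0 − 9.603 = 63.40 dB.

63.4 dB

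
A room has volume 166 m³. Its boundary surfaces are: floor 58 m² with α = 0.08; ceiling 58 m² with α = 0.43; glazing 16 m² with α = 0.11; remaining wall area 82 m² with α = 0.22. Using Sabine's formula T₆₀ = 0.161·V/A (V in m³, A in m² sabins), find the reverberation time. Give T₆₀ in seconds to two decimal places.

A = Σ Sᵢαᵢ = 58·0.08 + 58·0.43 + 16·0.11 + 82·0.22 = 49.38 m².
T₆₀ = 0.161 × 166 / 49.38 = 0.541 s.

0.54 s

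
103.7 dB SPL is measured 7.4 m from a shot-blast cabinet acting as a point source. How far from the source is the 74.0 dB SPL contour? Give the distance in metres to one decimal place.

226.1 m

For a point source L₁ − L₂ = 20·log₁₀(r₂/r₁), so r₂ = r₁·10^((L₁−L₂)/20).
r₂ = 7.4·10^((103.7−74.0)/20) = 7.4·10^(29.7/20) = 226.06 m.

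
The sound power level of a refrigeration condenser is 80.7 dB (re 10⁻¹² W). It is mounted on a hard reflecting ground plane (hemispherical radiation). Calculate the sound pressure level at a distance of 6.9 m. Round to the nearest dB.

56 dB

L_p = L_w − 10·log₁₀(2π·r²) with r = 6.9 m.
2π·r² = 299.1 m², 10·log₁₀ of that is 24.759 dB.
L_p = 80.7 − 24.759 = 55.94 dB.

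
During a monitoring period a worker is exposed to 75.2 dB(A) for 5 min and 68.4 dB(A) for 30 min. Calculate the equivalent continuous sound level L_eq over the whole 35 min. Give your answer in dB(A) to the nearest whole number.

L_eq = 10·log₁₀[(1/T)·Σ tᵢ·10^(Lᵢ/10)] with T = 35 min.
Σ tᵢ·10^(Lᵢ/10) = 5·10^(75.2/10) + 30·10^(68.4/10) = 3.731e+08.
L_eq = 10·log₁₀(3.731e+08/35) = 70.28 dB(A).

70 dB(A)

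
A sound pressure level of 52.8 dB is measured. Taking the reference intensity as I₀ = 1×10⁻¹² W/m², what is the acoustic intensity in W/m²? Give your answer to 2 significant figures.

I/I₀ = 10^(52.8/10) = 1.905e+05, so I = 1.905e+05 × 10⁻¹² W/m².

1.9e-07 W/m²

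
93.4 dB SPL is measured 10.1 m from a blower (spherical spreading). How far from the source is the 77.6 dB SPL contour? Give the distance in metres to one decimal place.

For a point source L₁ − L₂ = 20·log₁₀(r₂/r₁), so r₂ = r₁·10^((L₁−L₂)/20).
r₂ = 10.1·10^((93.4−77.6)/20) = 10.1·10^(15.8/20) = 62.28 m.

62.3 m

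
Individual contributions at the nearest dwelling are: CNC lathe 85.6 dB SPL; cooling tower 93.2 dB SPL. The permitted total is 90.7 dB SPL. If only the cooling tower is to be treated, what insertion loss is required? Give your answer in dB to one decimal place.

4.1 dB

The untreated sources together contribute 10^(85.6/10) = 3.631e+08, i.e. 85.60 dB SPL.
The limit corresponds to 10^(90.7/10) = 1.175e+09; subtracting the fixed part leaves 8.118e+08 for the cooling tower, i.e. 89.09 dB SPL.
Required insertion loss = 93.2 − 89.09 = 4.11 dB.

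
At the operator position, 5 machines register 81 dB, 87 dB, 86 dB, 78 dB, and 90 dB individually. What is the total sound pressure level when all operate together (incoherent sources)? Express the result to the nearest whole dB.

Incoherent sources combine by intensity addition: L_total = 10·log₁₀(Σ 10^(L_i/10)).
Σ 10^(L/10) = 10^(81/10) + 10^(87/10) + 10^(86/10) + 10^(78/10) + 10^(90/10) = 2.088e+09.
L_total = 10·log₁₀(2.088e+09) = 93.20 dB.

93 dB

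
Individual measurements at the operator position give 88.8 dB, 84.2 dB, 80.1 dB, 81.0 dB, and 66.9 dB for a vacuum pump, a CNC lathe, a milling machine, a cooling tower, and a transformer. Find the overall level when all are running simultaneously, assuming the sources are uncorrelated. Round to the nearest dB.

91 dB

For uncorrelated sources the intensities add, so convert each level to linear form, sum, and take 10·log₁₀ of the total.
Σ 10^(L/10) = 10^(88.8/10) + 10^(84.2/10) + 10^(80.1/10) + 10^(81.0/10) + 10^(66.9/10) = 1.255e+09.
L_total = 10·log₁₀(1.255e+09) = 90.99 dB.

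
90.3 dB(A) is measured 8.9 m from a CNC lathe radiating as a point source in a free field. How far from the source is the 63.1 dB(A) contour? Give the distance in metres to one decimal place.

The 27.2 dB drop corresponds to a distance ratio of 10^(27.2/20) for a point source.
r₂ = 8.9·10^((90.3−63.1)/20) = 8.9·10^(27.2/20) = 203.89 m.

203.9 m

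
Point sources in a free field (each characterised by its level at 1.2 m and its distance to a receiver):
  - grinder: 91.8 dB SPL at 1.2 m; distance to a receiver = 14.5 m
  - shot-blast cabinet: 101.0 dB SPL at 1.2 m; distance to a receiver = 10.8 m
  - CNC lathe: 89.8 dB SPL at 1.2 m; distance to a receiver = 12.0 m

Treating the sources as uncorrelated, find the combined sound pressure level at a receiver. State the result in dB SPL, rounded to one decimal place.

82.4 dB SPL

Propagate each source to the receiver with L = L_ref − 20·log₁₀(r/r_ref), then add intensities.
grinder: 91.8 − 20·log₁₀(14.5/1.2) = 91.8 − 21.64 = 70.16 dB SPL.
shot-blast cabinet: 101.0 − 20·log₁₀(10.8/1.2) = 101.0 − 19.08 = 81.92 dB SPL.
CNC lathe: 89.8 − 20·log₁₀(12.0/1.2) = 89.8 − 20.00 = 69.80 dB SPL.
Σ 10^(L/10) = 1.753e+08 → L_total = 10·log₁₀(1.753e+08) = 82.44 dB SPL.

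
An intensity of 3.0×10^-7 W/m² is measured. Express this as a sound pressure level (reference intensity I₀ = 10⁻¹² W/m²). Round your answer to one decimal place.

I/I₀ = 3.0×10^-7/10⁻¹² = 3.0×10^5, and L = 10·log₁₀(I/I₀).
L = 10·(0.4771 + 5) = 54.77 dB.

54.8 dB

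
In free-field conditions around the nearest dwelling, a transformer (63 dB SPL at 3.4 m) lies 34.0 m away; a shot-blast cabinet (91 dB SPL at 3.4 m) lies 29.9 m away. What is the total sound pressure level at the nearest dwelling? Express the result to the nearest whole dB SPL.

72 dB SPL

First find each source's level at the receiver (point-source: −20·log₁₀(r/r_ref)), then combine on an intensity basis.
transformer: 63 − 20·log₁₀(34.0/3.4) = 63 − 20.00 = 43.00 dB SPL.
shot-blast cabinet: 91 − 20·log₁₀(29.9/3.4) = 91 − 18.88 = 72.12 dB SPL.
Σ 10^(L/10) = 1.630e+07 → L_total = 10·log₁₀(1.630e+07) = 72.12 dB SPL.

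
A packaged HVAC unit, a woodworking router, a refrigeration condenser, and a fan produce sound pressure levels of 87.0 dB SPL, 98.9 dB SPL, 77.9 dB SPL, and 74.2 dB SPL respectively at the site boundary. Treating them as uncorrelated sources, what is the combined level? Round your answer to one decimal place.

99.2 dB SPL

For uncorrelated sources the intensities add, so convert each level to linear form, sum, and take 10·log₁₀ of the total.
Σ 10^(L/10) = 10^(87.0/10) + 10^(98.9/10) + 10^(77.9/10) + 10^(74.2/10) = 8.352e+09.
L_total = 10·log₁₀(8.352e+09) = 99.22 dB SPL.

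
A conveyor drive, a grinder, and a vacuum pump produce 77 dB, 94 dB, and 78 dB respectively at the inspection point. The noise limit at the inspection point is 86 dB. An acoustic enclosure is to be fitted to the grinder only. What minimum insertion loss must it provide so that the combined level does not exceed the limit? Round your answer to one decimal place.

The untreated sources together contribute 10^(77/10) + 10^(78/10) = 1.132e+08, i.e. 80.54 dB.
To meet 86 dB overall, the treated grinder may contribute at most 10^(86/10) − 1.132e+08 = 2.849e+08, i.e. 84.55 dB.
Required insertion loss = 94 − 84.55 = 9.45 dB.

9.5 dB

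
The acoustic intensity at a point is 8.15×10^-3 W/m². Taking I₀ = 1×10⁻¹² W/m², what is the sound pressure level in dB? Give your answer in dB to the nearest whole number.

99 dB

L = 10·log₁₀(I/I₀) = 10·log₁₀(8.15×10^-3/10⁻¹²) = 10·log₁₀(8.15×10^9).
L = 10·(0.9112 + 9) = 99.11 dB.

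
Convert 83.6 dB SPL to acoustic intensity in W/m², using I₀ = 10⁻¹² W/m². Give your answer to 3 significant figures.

I/I₀ = 10^(83.6/10) = 2.291e+08, so I = 2.291e+08 × 10⁻¹² W/m².

0.000229 W/m²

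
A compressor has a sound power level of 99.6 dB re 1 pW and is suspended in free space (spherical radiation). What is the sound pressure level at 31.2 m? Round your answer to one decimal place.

58.7 dB

The power spreads over a sphere of area 4π·r², so L_p = L_w − 10·log₁₀(4π·r²).
4π·r² = 1.223e+04 m², 10·log₁₀ of that is 40.875 dB.
L_p = 99.6 − 40.875 = 58.72 dB.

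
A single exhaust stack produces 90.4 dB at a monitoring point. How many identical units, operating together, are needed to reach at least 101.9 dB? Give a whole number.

The shortfall is 101.9 − 90.4 = 11.5 dB, and N units add 10·log₁₀ N, so need 10·log₁₀ N ≥ 11.5.
N ≥ 10^(11.5/10) = 14.125, so N = 15.

15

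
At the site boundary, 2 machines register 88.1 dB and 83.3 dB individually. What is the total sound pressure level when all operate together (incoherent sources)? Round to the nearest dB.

89 dB

Incoherent sources combine by intensity addition: L_total = 10·log₁₀(Σ 10^(L_i/10)).
Σ 10^(L/10) = 10^(88.1/10) + 10^(83.3/10) = 8.595e+08.
L_total = 10·log₁₀(8.595e+08) = 89.34 dB.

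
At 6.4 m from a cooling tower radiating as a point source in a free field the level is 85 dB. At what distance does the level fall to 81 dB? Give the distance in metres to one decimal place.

Point-source spreading drops the level by 20·log₁₀(r₂/r₁); inverting, r₂/r₁ = 10^(ΔL/20).
r₂ = 6.4·10^((85−81)/20) = 6.4·10^(4.0/20) = 10.14 m.

10.1 m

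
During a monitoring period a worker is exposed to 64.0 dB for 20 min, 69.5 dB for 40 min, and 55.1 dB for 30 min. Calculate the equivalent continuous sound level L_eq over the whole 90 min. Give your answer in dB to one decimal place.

The energy average is taken in the linear domain: L_eq = 10·log₁₀[(Σ tᵢ·10^(Lᵢ/10))/T], T = 90 min.
Σ tᵢ·10^(Lᵢ/10) = 20·10^(64.0/10) + 40·10^(69.5/10) + 30·10^(55.1/10) = 4.164e+08.
L_eq = 10·log₁₀(4.164e+08/90) = 66.65 dB.

66.7 dB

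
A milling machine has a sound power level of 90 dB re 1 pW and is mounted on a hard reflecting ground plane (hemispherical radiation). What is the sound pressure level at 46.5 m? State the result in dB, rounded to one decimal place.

Free-field hemispherical radiation: L_p = L_w − 10·log₁₀(2π·r²), r = 46.5 m.
2π·r² = 1.359e+04 m², 10·log₁₀ of that is 41.331 dB.
L_p = 90 − 41.331 = 48.67 dB.

48.7 dB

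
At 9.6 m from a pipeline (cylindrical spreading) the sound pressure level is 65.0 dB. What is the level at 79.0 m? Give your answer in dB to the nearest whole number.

Line-source attenuation: ΔL = 10·log₁₀(r₂/r₁) = 10·log₁₀(79.0/9.6) = 9.154 dB.
L₂ = 65.0 − 10·log₁₀(79.0/9.6) = 65.0 − 9.154 = 55.85 dB.

56 dB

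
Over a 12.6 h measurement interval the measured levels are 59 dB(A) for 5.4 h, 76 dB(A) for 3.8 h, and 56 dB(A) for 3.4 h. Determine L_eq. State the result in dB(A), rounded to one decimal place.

L_eq = 10·log₁₀[(1/T)·Σ tᵢ·10^(Lᵢ/10)] with T = 12.6 h.
Σ tᵢ·10^(Lᵢ/10) = 5.4·10^(59/10) + 3.8·10^(76/10) + 3.4·10^(56/10) = 1.569e+08.
L_eq = 10·log₁₀(1.569e+08/12.6) = 70.95 dB(A).

71.0 dB(A)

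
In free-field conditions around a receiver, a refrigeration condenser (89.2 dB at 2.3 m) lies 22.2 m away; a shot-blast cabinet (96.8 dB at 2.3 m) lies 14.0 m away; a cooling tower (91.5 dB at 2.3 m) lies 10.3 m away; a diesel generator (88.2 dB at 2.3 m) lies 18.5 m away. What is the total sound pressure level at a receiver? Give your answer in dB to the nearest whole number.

First find each source's level at the receiver (point-source: −20·log₁₀(r/r_ref)), then combine on an intensity basis.
refrigeration condenser: 89.2 − 20·log₁₀(22.2/2.3) = 89.2 − 19.69 = 69.51 dB.
shot-blast cabinet: 96.8 − 20·log₁₀(14.0/2.3) = 96.8 − 15.69 = 81.11 dB.
cooling tower: 91.5 − 20·log₁₀(10.3/2.3) = 91.5 − 13.02 = 78.48 dB.
diesel generator: 88.2 − 20·log₁₀(18.5/2.3) = 88.2 − 18.11 = 70.09 dB.
Σ 10^(L/10) = 2.188e+08 → L_total = 10·log₁₀(2.188e+08) = 83.40 dB.

83 dB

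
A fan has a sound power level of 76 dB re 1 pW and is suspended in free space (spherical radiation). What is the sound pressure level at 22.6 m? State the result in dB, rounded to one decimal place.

L_p = L_w − 10·log₁₀(4π·r²) with r = 22.6 m.
4π·r² = 6418 m², 10·log₁₀ of that is 38.074 dB.
L_p = 76 − 38.074 = 37.93 dB.

37.9 dB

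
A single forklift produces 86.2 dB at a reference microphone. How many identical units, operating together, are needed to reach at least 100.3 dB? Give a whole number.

26

The shortfall is 100.3 − 86.2 = 14.1 dB, and N units add 10·log₁₀ N, so need 10·log₁₀ N ≥ 14.1.
N ≥ 10^(14.1/10) = 25.704, so N = 26.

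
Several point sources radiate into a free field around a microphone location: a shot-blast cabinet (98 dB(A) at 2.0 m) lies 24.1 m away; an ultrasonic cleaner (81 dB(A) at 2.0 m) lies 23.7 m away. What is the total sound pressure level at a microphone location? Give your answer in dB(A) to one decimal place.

76.5 dB(A)

Apply inverse-square spreading to bring every level to the receiver, then sum 10^(L/10).
shot-blast cabinet: 98 − 20·log₁₀(24.1/2.0) = 98 − 21.62 = 76.38 dB(A).
ultrasonic cleaner: 81 − 20·log₁₀(23.7/2.0) = 81 − 21.47 = 59.53 dB(A).
Σ 10^(L/10) = 4.435e+07 → L_total = 10·log₁₀(4.435e+07) = 76.47 dB(A).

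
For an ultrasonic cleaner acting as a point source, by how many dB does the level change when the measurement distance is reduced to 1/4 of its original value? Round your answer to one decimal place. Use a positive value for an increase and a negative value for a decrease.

With spherical spreading the level changes by −20·log₁₀(r₂/r₁).
ΔL = −20·log₁₀(0.25) = +12.04 dB.

+12.0 dB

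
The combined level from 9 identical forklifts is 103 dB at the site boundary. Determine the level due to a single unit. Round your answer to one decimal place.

93.5 dB

Dividing the total intensity by 9 lowers the level by 10·log₁₀ 9 = 9.542 dB: L₁ = 103 − 9.542.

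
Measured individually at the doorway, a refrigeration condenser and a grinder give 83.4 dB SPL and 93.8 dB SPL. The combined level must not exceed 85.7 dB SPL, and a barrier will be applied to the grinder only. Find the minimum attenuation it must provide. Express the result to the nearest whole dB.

The untreated sources together contribute 10^(83.4/10) = 2.188e+08, i.e. 83.40 dB SPL.
To meet 85.7 dB SPL overall, the treated grinder may contribute at most 10^(85.7/10) − 2.188e+08 = 1.528e+08, i.e. 81.84 dB SPL.
So the grinder must be reduced from 93.8 to 81.84 dB SPL: IL = 11.96 dB.

12 dB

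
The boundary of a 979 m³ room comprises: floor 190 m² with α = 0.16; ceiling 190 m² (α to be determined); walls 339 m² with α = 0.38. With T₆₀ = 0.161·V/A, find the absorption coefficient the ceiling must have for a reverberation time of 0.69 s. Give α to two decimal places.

0.36

Required total absorption A = 0.161·979/0.69 = 228.43 m².
Absorption from the other surfaces = 190·0.16 + 339·0.38 = 159.22 m², so the ceiling must supply 69.21 m² over 190 m².
α = 69.21/190 = 0.364.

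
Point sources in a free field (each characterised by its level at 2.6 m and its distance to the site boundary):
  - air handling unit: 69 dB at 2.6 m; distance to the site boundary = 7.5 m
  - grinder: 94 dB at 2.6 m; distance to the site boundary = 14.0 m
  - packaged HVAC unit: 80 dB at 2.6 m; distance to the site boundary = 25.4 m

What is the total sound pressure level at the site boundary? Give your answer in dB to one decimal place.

79.5 dB

Apply inverse-square spreading to bring every level to the receiver, then sum 10^(L/10).
air handling unit: 69 − 20·log₁₀(7.5/2.6) = 69 − 9.20 = 59.80 dB.
grinder: 94 − 20·log₁₀(14.0/2.6) = 94 − 14.62 = 79.38 dB.
packaged HVAC unit: 80 − 20·log₁₀(25.4/2.6) = 80 − 19.80 = 60.20 dB.
Σ 10^(L/10) = 8.864e+07 → L_total = 10·log₁₀(8.864e+07) = 79.48 dB.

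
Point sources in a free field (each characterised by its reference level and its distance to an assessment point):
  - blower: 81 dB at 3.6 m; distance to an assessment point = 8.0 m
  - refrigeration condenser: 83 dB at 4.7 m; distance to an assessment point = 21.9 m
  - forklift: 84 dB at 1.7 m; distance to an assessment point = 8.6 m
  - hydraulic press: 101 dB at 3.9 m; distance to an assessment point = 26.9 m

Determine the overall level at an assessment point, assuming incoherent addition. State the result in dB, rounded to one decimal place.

84.9 dB

First find each source's level at the receiver (point-source: −20·log₁₀(r/r_ref)), then combine on an intensity basis.
blower: 81 − 20·log₁₀(8.0/3.6) = 81 − 6.94 = 74.06 dB.
refrigeration condenser: 83 − 20·log₁₀(21.9/4.7) = 83 − 13.37 = 69.63 dB.
forklift: 84 − 20·log₁₀(8.6/1.7) = 84 − 14.08 = 69.92 dB.
hydraulic press: 101 − 20·log₁₀(26.9/3.9) = 101 − 16.77 = 84.23 dB.
Σ 10^(L/10) = 3.091e+08 → L_total = 10·log₁₀(3.091e+08) = 84.90 dB.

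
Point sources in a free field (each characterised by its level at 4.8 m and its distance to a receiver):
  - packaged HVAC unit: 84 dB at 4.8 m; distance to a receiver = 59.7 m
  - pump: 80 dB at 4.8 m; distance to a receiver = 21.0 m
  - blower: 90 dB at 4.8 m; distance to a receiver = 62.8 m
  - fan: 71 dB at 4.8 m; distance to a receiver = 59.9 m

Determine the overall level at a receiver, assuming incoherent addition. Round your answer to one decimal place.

71.1 dB

Propagate each source to the receiver with L = L_ref − 20·log₁₀(r/r_ref), then add intensities.
packaged HVAC unit: 84 − 20·log₁₀(59.7/4.8) = 84 − 21.89 = 62.11 dB.
pump: 80 − 20·log₁₀(21.0/4.8) = 80 − 12.82 = 67.18 dB.
blower: 90 − 20·log₁₀(62.8/4.8) = 90 − 22.33 = 67.67 dB.
fan: 71 − 20·log₁₀(59.9/4.8) = 71 − 21.92 = 49.08 dB.
Σ 10^(L/10) = 1.277e+07 → L_total = 10·log₁₀(1.277e+07) = 71.06 dB.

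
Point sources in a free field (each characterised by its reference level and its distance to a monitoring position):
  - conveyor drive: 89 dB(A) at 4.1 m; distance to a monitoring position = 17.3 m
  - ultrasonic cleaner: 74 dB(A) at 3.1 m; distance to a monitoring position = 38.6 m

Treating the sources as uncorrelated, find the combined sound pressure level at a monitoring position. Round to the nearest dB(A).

77 dB(A)

Propagate each source to the receiver with L = L_ref − 20·log₁₀(r/r_ref), then add intensities.
conveyor drive: 89 − 20·log₁₀(17.3/4.1) = 89 − 12.51 = 76.49 dB(A).
ultrasonic cleaner: 74 − 20·log₁₀(38.6/3.1) = 74 − 21.90 = 52.10 dB(A).
Σ 10^(L/10) = 4.478e+07 → L_total = 10·log₁₀(4.478e+07) = 76.51 dB(A).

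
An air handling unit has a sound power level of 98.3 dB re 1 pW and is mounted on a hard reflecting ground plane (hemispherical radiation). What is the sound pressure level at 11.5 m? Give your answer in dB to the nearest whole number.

69 dB

The power spreads over a hemisphere of area 2π·r², so L_p = L_w − 10·log₁₀(2π·r²).
2π·r² = 831 m², 10·log₁₀ of that is 29.196 dB.
L_p = 98.3 − 29.196 = 69.10 dB.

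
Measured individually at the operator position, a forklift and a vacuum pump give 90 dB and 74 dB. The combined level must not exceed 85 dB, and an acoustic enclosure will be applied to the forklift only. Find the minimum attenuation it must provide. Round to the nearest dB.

5 dB

Everything except the forklift sums to 10^(74/10) = 2.512e+07 in linear terms, 74.00 dB.
The limit corresponds to 10^(85/10) = 3.162e+08; subtracting the fixed part leaves 2.911e+08 for the forklift, i.e. 84.64 dB.
Required insertion loss = 90 − 84.64 = 5.36 dB.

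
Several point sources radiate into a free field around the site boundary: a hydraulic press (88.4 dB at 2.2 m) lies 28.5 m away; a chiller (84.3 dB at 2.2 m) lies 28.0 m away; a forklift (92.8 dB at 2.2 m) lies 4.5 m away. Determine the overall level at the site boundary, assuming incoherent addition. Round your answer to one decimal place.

First find each source's level at the receiver (point-source: −20·log₁₀(r/r_ref)), then combine on an intensity basis.
hydraulic press: 88.4 − 20·log₁₀(28.5/2.2) = 88.4 − 22.25 = 66.15 dB.
chiller: 84.3 − 20·log₁₀(28.0/2.2) = 84.3 − 22.09 = 62.21 dB.
forklift: 92.8 − 20·log₁₀(4.5/2.2) = 92.8 − 6.22 = 86.58 dB.
Σ 10^(L/10) = 4.612e+08 → L_total = 10·log₁₀(4.612e+08) = 86.64 dB.

86.6 dB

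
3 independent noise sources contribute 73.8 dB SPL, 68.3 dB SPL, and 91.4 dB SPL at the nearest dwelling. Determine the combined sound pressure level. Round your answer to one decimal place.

91.5 dB SPL

For uncorrelated sources the intensities add, so convert each level to linear form, sum, and take 10·log₁₀ of the total.
Σ 10^(L/10) = 10^(73.8/10) + 10^(68.3/10) + 10^(91.4/10) = 1.411e+09.
L_total = 10·log₁₀(1.411e+09) = 91.50 dB SPL.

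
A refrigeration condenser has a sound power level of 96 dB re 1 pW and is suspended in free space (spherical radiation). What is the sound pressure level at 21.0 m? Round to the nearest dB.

L_p = L_w − 10·log₁₀(4π·r²) with r = 21.0 m.
4π·r² = 5542 m², 10·log₁₀ of that is 37.436 dB.
L_p = 96 − 37.436 = 58.56 dB.

59 dB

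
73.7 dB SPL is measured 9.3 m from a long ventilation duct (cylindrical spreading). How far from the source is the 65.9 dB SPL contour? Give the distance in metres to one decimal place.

56.0 m

Line-source spreading drops the level by 10·log₁₀(r₂/r₁); inverting, r₂/r₁ = 10^(ΔL/10).
r₂ = 9.3·10^((73.7−65.9)/10) = 9.3·10^(7.8/10) = 56.04 m.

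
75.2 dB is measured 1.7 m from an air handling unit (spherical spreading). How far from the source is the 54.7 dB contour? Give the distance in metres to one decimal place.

18.0 m

Point-source spreading drops the level by 20·log₁₀(r₂/r₁); inverting, r₂/r₁ = 10^(ΔL/20).
r₂ = 1.7·10^((75.2−54.7)/20) = 1.7·10^(20.5/20) = 18.01 m.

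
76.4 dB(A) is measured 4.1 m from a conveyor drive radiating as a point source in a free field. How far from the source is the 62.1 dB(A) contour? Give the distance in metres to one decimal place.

21.3 m

Point-source spreading drops the level by 20·log₁₀(r₂/r₁); inverting, r₂/r₁ = 10^(ΔL/20).
r₂ = 4.1·10^((76.4−62.1)/20) = 4.1·10^(14.3/20) = 21.27 m.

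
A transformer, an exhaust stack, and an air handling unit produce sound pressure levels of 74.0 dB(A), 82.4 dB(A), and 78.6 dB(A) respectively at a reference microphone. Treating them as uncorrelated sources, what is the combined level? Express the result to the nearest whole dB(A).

For uncorrelated sources the intensities add, so convert each level to linear form, sum, and take 10·log₁₀ of the total.
Σ 10^(L/10) = 10^(74.0/10) + 10^(82.4/10) + 10^(78.6/10) = 2.713e+08.
L_total = 10·log₁₀(2.713e+08) = 84.34 dB(A).

84 dB(A)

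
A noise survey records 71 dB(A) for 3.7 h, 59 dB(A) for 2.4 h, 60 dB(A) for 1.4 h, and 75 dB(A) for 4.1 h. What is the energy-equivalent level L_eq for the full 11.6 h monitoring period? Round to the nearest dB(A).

72 dB(A)

L_eq = 10·log₁₀[(1/T)·Σ tᵢ·10^(Lᵢ/10)] with T = 11.6 h.
Σ tᵢ·10^(Lᵢ/10) = 3.7·10^(71/10) + 2.4·10^(59/10) + 1.4·10^(60/10) + 4.1·10^(75/10) = 1.795e+08.
L_eq = 10·log₁₀(1.795e+08/11.6) = 71.90 dB(A).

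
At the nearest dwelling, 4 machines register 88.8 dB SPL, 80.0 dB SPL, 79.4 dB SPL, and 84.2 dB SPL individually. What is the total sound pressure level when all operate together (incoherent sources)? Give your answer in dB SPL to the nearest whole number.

91 dB SPL

Incoherent sources combine by intensity addition: L_total = 10·log₁₀(Σ 10^(L_i/10)).
Σ 10^(L/10) = 10^(88.8/10) + 10^(80.0/10) + 10^(79.4/10) + 10^(84.2/10) = 1.209e+09.
L_total = 10·log₁₀(1.209e+09) = 90.82 dB SPL.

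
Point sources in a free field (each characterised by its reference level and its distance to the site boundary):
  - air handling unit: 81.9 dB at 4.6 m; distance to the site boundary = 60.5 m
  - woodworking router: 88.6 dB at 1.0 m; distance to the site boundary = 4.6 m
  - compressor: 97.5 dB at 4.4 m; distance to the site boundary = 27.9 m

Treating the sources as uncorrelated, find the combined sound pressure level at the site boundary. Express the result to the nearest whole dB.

82 dB

Propagate each source to the receiver with L = L_ref − 20·log₁₀(r/r_ref), then add intensities.
air handling unit: 81.9 − 20·log₁₀(60.5/4.6) = 81.9 − 22.38 = 59.52 dB.
woodworking router: 88.6 − 20·log₁₀(4.6/1.0) = 88.6 − 13.26 = 75.34 dB.
compressor: 97.5 − 20·log₁₀(27.9/4.4) = 97.5 − 16.04 = 81.46 dB.
Σ 10^(L/10) = 1.750e+08 → L_total = 10·log₁₀(1.750e+08) = 82.43 dB.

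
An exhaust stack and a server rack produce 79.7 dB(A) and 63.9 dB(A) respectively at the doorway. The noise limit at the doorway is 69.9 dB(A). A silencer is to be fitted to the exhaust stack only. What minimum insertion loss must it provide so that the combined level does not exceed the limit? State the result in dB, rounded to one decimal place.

11.1 dB

Everything except the exhaust stack sums to 10^(63.9/10) = 2.455e+06 in linear terms, 63.90 dB(A).
To meet 69.9 dB(A) overall, the treated exhaust stack may contribute at most 10^(69.9/10) − 2.455e+06 = 7.318e+06, i.e. 68.64 dB(A).
Required insertion loss = 79.7 − 68.64 = 11.06 dB.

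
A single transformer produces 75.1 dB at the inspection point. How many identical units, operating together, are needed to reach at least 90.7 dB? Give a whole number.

37

N identical sources give L₁ + 10·log₁₀ N, so require 10·log₁₀ N ≥ 90.7 − 75.1 = 15.6 dB.
N ≥ 10^(15.6/10) = 36.308, so N = 37.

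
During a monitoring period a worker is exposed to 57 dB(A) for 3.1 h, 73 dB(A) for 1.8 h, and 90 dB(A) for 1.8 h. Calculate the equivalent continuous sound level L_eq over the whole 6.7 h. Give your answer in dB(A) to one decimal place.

L_eq = 10·log₁₀[(1/T)·Σ tᵢ·10^(Lᵢ/10)] with T = 6.7 h.
Σ tᵢ·10^(Lᵢ/10) = 3.1·10^(57/10) + 1.8·10^(73/10) + 1.8·10^(90/10) = 1.837e+09.
L_eq = 10·log₁₀(1.837e+09/6.7) = 84.38 dB(A).

84.4 dB(A)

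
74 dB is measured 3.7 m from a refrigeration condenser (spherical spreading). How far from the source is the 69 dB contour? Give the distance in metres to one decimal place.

6.6 m

For a point source L₁ − L₂ = 20·log₁₀(r₂/r₁), so r₂ = r₁·10^((L₁−L₂)/20).
r₂ = 3.7·10^((74−69)/20) = 3.7·10^(5.0/20) = 6.58 m.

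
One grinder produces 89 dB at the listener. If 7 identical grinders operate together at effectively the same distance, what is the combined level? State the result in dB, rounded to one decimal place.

97.5 dB

L_total = L₁ + 10·log₁₀ N for N identical incoherent sources.
L_total = 89 + 10·log₁₀(7) = 89 + 8.451 = 97.45 dB.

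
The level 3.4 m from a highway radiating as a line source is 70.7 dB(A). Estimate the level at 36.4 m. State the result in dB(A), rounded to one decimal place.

60.4 dB(A)

Line-source attenuation: ΔL = 10·log₁₀(r₂/r₁) = 10·log₁₀(36.4/3.4) = 10.296 dB.
L₂ = 70.7 − 10·log₁₀(36.4/3.4) = 70.7 − 10.296 = 60.40 dB(A).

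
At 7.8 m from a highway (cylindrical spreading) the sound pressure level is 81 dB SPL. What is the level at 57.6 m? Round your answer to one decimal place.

72.3 dB SPL

Line-source attenuation: ΔL = 10·log₁₀(r₂/r₁) = 10·log₁₀(57.6/7.8) = 8.683 dB.
L₂ = 81 − 10·log₁₀(57.6/7.8) = 81 − 8.683 = 72.32 dB SPL.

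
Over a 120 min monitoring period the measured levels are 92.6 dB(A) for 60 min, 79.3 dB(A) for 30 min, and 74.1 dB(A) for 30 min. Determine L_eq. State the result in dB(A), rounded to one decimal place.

89.7 dB(A)

The energy average is taken in the linear domain: L_eq = 10·log₁₀[(Σ tᵢ·10^(Lᵢ/10))/T], T = 120 min.
Σ tᵢ·10^(Lᵢ/10) = 60·10^(92.6/10) + 30·10^(79.3/10) + 30·10^(74.1/10) = 1.125e+11.
L_eq = 10·log₁₀(1.125e+11/120) = 89.72 dB(A).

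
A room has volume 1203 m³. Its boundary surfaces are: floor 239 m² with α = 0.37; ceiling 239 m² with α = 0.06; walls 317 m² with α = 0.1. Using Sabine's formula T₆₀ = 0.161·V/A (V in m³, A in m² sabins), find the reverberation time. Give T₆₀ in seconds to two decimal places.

Summing Sᵢαᵢ: 239·0.37 + 239·0.06 + 317·0.1 = 134.47 m².
T₆₀ = 0.161·V/A = 0.161·1203/134.47 = 1.440 s.

1.44 s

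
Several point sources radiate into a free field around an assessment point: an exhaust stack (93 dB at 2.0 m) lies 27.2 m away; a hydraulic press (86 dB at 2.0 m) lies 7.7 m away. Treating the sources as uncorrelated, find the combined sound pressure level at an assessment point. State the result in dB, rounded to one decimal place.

75.8 dB

Propagate each source to the receiver with L = L_ref − 20·log₁₀(r/r_ref), then add intensities.
exhaust stack: 93 − 20·log₁₀(27.2/2.0) = 93 − 22.67 = 70.33 dB.
hydraulic press: 86 − 20·log₁₀(7.7/2.0) = 86 − 11.71 = 74.29 dB.
Σ 10^(L/10) = 3.765e+07 → L_total = 10·log₁₀(3.765e+07) = 75.76 dB.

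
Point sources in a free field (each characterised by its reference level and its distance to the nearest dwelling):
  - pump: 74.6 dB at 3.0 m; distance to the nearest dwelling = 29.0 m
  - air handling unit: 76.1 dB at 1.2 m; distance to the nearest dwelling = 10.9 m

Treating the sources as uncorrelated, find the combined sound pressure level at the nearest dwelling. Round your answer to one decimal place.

First find each source's level at the receiver (point-source: −20·log₁₀(r/r_ref)), then combine on an intensity basis.
pump: 74.6 − 20·log₁₀(29.0/3.0) = 74.6 − 19.71 = 54.89 dB.
air handling unit: 76.1 − 20·log₁₀(10.9/1.2) = 76.1 − 19.16 = 56.94 dB.
Σ 10^(L/10) = 8.024e+05 → L_total = 10·log₁₀(8.024e+05) = 59.04 dB.

59.0 dB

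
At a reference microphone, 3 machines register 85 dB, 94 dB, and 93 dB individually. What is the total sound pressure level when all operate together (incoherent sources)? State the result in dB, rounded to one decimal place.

For uncorrelated sources the intensities add, so convert each level to linear form, sum, and take 10·log₁₀ of the total.
Σ 10^(L/10) = 10^(85/10) + 10^(94/10) + 10^(93/10) = 4.823e+09.
L_total = 10·log₁₀(4.823e+09) = 96.83 dB.

96.8 dB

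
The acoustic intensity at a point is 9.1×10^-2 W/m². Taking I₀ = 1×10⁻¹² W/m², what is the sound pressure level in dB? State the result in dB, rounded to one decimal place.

109.6 dB

L = 10·log₁₀(I/I₀) = 10·log₁₀(9.1×10^-2/10⁻¹²) = 10·log₁₀(9.1×10^10).
L = 10·(0.9590 + 10) = 109.59 dB.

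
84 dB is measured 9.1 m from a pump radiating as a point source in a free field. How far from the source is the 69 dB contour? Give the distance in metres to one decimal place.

51.2 m

Point-source spreading drops the level by 20·log₁₀(r₂/r₁); inverting, r₂/r₁ = 10^(ΔL/20).
r₂ = 9.1·10^((84−69)/20) = 9.1·10^(15.0/20) = 51.17 m.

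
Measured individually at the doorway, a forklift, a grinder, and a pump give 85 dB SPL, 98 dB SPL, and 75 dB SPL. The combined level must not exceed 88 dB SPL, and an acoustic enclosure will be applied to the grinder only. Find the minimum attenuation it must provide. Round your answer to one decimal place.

13.5 dB

Fixed contribution from the other sources: Σ 10^(L/10) = 10^(85/10) + 10^(75/10) = 3.479e+08 (85.41 dB SPL).
The limit corresponds to 10^(88/10) = 6.310e+08; subtracting the fixed part leaves 2.831e+08 for the grinder, i.e. 84.52 dB SPL.
Required insertion loss = 98 − 84.52 = 13.48 dB.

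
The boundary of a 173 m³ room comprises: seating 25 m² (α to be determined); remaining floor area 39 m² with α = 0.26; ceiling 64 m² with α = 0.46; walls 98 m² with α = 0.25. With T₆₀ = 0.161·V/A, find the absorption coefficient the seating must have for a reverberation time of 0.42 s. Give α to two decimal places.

From T₆₀ = 0.161·V/A, the target T₆₀ = 0.42 s needs A = 0.161·173/0.42 = 66.32 m².
Absorption from the other surfaces = 39·0.26 + 64·0.46 + 98·0.25 = 64.08 m², so the seating must supply 2.24 m² over 25 m².
α = 2.24/25 = 0.089.

0.09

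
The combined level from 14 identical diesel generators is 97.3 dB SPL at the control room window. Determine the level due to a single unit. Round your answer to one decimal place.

For N identical incoherent sources L_total = L₁ + 10·log₁₀ N, so L₁ = 97.3 − 10·log₁₀(14) = 97.3 − 11.461.

85.8 dB SPL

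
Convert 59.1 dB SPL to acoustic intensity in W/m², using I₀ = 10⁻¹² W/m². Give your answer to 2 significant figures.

L = 10·log₁₀(I/I₀) ⇒ I = I₀·10^(L/10) = 10⁻¹² × 10^5.91.

8.1e-07 W/m²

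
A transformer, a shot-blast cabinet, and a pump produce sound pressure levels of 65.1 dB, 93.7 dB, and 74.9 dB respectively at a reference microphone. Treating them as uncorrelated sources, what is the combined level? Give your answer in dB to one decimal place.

For uncorrelated sources the intensities add, so convert each level to linear form, sum, and take 10·log₁₀ of the total.
Σ 10^(L/10) = 10^(65.1/10) + 10^(93.7/10) + 10^(74.9/10) = 2.378e+09.
L_total = 10·log₁₀(2.378e+09) = 93.76 dB.

93.8 dB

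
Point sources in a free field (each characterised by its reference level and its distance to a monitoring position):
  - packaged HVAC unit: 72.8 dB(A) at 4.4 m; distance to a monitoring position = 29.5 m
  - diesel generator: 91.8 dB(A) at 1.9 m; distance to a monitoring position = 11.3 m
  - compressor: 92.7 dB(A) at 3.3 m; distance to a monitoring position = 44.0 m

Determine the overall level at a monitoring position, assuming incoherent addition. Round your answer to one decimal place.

Apply inverse-square spreading to bring every level to the receiver, then sum 10^(L/10).
packaged HVAC unit: 72.8 − 20·log₁₀(29.5/4.4) = 72.8 − 16.53 = 56.27 dB(A).
diesel generator: 91.8 − 20·log₁₀(11.3/1.9) = 91.8 − 15.49 = 76.31 dB(A).
compressor: 92.7 − 20·log₁₀(44.0/3.3) = 92.7 − 22.50 = 70.20 dB(A).
Σ 10^(L/10) = 5.369e+07 → L_total = 10·log₁₀(5.369e+07) = 77.30 dB(A).

77.3 dB(A)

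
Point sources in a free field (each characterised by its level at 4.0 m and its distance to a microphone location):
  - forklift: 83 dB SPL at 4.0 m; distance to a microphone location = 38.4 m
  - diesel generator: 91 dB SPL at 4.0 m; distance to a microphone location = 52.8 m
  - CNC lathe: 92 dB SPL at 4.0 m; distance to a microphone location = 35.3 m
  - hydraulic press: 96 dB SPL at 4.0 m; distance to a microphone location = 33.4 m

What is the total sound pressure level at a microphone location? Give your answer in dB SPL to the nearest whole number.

Propagate each source to the receiver with L = L_ref − 20·log₁₀(r/r_ref), then add intensities.
forklift: 83 − 20·log₁₀(38.4/4.0) = 83 − 19.65 = 63.35 dB SPL.
diesel generator: 91 − 20·log₁₀(52.8/4.0) = 91 − 22.41 = 68.59 dB SPL.
CNC lathe: 92 − 20·log₁₀(35.3/4.0) = 92 − 18.91 = 73.09 dB SPL.
hydraulic press: 96 − 20·log₁₀(33.4/4.0) = 96 − 18.43 = 77.57 dB SPL.
Σ 10^(L/10) = 8.684e+07 → L_total = 10·log₁₀(8.684e+07) = 79.39 dB SPL.

79 dB SPL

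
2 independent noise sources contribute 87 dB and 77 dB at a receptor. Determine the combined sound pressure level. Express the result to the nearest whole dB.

For uncorrelated sources the intensities add, so convert each level to linear form, sum, and take 10·log₁₀ of the total.
Σ 10^(L/10) = 10^(87/10) + 10^(77/10) = 5.513e+08.
L_total = 10·log₁₀(5.513e+08) = 87.41 dB.

87 dB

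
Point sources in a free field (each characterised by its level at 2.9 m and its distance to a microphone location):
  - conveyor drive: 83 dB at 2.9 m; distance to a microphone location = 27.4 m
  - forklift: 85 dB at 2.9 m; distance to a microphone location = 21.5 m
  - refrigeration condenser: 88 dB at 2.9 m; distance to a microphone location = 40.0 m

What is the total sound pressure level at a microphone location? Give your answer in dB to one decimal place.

First find each source's level at the receiver (point-source: −20·log₁₀(r/r_ref)), then combine on an intensity basis.
conveyor drive: 83 − 20·log₁₀(27.4/2.9) = 83 − 19.51 = 63.49 dB.
forklift: 85 − 20·log₁₀(21.5/2.9) = 85 − 17.40 = 67.60 dB.
refrigeration condenser: 88 − 20·log₁₀(40.0/2.9) = 88 − 22.79 = 65.21 dB.
Σ 10^(L/10) = 1.130e+07 → L_total = 10·log₁₀(1.130e+07) = 70.53 dB.

70.5 dB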